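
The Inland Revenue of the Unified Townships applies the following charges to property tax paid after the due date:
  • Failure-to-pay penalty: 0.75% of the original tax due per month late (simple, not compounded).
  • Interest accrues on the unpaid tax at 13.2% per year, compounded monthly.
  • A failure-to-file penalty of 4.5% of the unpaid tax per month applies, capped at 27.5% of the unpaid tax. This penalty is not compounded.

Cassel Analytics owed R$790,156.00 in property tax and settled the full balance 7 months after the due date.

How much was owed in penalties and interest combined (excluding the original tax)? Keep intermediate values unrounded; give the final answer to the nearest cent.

Failure-to-file: 7 × 4.5% × R$790,156.00 = R$248,899.14, capped at 27.5% × R$790,156.00 = R$217,292.90
Failure-to-pay penalty: 7 × 0.75% × R$790,156.00 = R$41,483.19
Interest (13.2%/yr ÷ 12 = 1.1%/month): R$790,156.00 × ((1 + 0.011)^7 − 1) = R$62,887.0154…
Penalties + interest = R$258,776.0900 + R$62,887.0154… = R$321,663.11

R$321,663.11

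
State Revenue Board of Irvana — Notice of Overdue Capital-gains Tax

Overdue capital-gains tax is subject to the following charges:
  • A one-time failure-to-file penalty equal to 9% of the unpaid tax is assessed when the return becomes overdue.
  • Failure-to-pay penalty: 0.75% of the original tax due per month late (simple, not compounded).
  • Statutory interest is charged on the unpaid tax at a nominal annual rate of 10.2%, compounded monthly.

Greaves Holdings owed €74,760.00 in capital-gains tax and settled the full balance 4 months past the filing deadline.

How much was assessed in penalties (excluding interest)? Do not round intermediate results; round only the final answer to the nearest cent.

€8,971.20

Failure-to-file penalty: 9% × €74,760.00 = €6,728.40
Failure-to-pay penalty: 4 × 0.75% × €74,760.00 = €2,242.80
Total penalty = €6,728.40 + €2,242.80 = €8,971.20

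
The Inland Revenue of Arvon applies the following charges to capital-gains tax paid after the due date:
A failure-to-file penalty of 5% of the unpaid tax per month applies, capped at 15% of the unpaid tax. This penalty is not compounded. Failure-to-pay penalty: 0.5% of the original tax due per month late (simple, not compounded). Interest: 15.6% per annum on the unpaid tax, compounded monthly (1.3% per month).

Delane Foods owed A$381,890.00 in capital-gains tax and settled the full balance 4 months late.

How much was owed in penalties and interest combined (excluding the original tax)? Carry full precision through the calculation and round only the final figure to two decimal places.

Failure-to-file: 4 × 5% × A$381,890.00 = A$76,378.00, capped at 15% × A$381,890.00 = A$57,283.50
Failure-to-pay penalty = 0.5% × A$381,890.00 × 4 mo = A$7,637.80
Interest: A$381,890.00 × ((1 + 0.013)^4 − 1) = A$381,890.00 × 0.0530228… = A$20,248.8834…
Penalties + interest = A$64,921.3000 + A$20,248.8834… = A$85,170.18

A$85,170.18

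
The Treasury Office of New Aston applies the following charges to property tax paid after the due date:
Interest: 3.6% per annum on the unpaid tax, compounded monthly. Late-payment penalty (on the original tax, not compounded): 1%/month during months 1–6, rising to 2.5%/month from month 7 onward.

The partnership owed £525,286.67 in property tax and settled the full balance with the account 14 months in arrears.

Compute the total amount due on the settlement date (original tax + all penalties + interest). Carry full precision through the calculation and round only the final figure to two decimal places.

Penalty, months 1–6: 6 × 1% × £525,286.67 = £31,517.20…
Penalty, months 7–14: 8 × 2.5% × £525,286.67 = £105,057.33…
Interest (3.6%/yr ÷ 12 = 0.3%/month): £525,286.67 × ((1 + 0.003)^14 − 1) = £22,497.4553…
Total = £525,286.67 + £136,574.5342 + £22,497.4553… = £684,358.66

£684,358.66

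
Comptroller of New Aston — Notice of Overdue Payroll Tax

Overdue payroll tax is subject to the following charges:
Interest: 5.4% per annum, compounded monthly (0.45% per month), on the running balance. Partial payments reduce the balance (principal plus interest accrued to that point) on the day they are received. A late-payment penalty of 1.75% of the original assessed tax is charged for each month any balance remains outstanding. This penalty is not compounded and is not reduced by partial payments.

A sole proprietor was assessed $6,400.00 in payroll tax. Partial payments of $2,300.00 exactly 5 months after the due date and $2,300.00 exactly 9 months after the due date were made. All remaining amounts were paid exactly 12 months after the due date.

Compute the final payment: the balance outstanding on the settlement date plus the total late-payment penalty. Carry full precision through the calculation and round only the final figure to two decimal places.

$3,393.66

Balance at month 5: $6,400.0000 × (1 + 0.0045)^5 = $6,545.3018…
After $2,300.00 payment: $6,545.3018… − $2,300.00 = $4,245.3018…
Balance at month 9: $4,245.3018… × (1 + 0.0045)^4 = $4,322.2346…
After $2,300.00 payment: $4,322.2346… − $2,300.00 = $2,022.2346…
Balance at month 12: $2,022.2346… × (1 + 0.0045)^3 = $2,049.6578…
Penalty: 12 × 1.75% × $6,400.00 = $1,344.00
Final settlement = outstanding balance + penalty = $2,049.6578… + $1,344.00 = $3,393.66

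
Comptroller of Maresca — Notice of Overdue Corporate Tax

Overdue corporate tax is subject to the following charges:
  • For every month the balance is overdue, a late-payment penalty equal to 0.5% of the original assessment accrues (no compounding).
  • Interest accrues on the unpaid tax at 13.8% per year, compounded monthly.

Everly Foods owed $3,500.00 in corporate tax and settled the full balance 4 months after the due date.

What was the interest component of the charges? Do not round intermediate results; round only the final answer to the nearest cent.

Interest (13.8%/yr ÷ 12 = 1.15%/month): $3,500.00 × ((1 + 0.0115)^4 − 1) = $163.7986…

$163.80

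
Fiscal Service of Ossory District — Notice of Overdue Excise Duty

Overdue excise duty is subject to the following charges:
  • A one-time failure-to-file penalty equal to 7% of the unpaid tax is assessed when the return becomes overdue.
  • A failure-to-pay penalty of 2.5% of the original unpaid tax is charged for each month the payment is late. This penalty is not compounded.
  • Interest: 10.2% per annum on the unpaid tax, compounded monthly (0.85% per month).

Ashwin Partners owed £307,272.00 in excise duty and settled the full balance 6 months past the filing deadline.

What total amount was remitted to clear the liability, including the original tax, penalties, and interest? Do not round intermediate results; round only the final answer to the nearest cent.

Failure-to-file penalty: 7% × £307,272.00 = £21,509.04
Failure-to-pay penalty: 6 × 2.5% × £307,272.00 = £46,090.80
Interest: £307,272.00 × ((1 + 0.0085)^6 − 1) = £307,272.00 × 0.0520961… = £16,007.6762…
Total = £307,272.00 + £67,599.8400 + £16,007.6762… = £390,879.52

£390,879.52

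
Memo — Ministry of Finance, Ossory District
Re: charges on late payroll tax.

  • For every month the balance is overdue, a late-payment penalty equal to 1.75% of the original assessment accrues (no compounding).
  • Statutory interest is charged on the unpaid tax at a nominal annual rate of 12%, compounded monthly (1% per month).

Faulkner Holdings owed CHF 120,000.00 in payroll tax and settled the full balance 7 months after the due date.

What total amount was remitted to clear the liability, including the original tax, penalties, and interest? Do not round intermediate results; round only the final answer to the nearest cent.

CHF 143,356.24

Late-payment penalty: 7 × 1.75% × CHF 120,000.00 = CHF 14,700.00
Interest: CHF 120,000.00 × ((1 + 0.01)^7 − 1) = CHF 120,000.00 × 0.0721354… = CHF 8,656.2423…
Total = CHF 120,000.00 + CHF 14,700.0000 + CHF 8,656.2423… = CHF 143,356.24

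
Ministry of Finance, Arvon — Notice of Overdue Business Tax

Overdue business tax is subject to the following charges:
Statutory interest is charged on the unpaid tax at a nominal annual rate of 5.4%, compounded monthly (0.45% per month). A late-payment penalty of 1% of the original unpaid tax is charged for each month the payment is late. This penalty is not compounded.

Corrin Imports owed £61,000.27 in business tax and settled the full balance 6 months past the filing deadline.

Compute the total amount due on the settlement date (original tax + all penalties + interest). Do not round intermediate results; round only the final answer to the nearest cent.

Late-payment penalty: 6 × 1% × £61,000.27 = £3,660.02…
Interest: £61,000.27 × ((1 + 0.0045)^6 − 1) = £61,000.27 × 0.0273056… = £1,665.6477…
Total = £61,000.27 + £3,660.0162 + £1,665.6477… = £66,325.93

£66,325.93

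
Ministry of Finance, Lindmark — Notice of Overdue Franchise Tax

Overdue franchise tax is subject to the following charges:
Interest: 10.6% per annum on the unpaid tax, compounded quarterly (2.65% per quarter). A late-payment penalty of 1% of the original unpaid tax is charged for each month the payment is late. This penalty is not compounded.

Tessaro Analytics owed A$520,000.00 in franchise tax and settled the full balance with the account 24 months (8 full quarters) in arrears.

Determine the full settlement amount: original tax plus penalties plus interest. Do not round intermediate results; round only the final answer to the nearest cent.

Late-payment penalty = 1% × A$520,000.00 × 24 mo = A$124,800.00
Interest: A$520,000.00 × ((1 + 0.0265)^8 − 1) = A$520,000.00 × 0.2327404… = A$121,025.0088…
Total = A$520,000.00 + A$124,800.0000 + A$121,025.0088… = A$765,825.01

A$765,825.01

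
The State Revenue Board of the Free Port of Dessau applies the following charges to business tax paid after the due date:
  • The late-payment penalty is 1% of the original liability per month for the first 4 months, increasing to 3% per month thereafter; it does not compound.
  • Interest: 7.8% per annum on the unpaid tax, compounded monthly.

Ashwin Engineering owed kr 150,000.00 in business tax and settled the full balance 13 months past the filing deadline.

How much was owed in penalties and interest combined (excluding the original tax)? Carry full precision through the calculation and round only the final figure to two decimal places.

kr 59,681.30

Penalty, months 1–4: 4 × 1% × kr 150,000.00 = kr 6,000.00
Penalty, months 5–13: 9 × 3% × kr 150,000.00 = kr 40,500.00
Interest (7.8%/yr ÷ 12 = 0.65%/month): kr 150,000.00 × ((1 + 0.0065)^13 − 1) = kr 13,181.3001…
Penalties + interest = kr 46,500.0000 + kr 13,181.3001… = kr 59,681.30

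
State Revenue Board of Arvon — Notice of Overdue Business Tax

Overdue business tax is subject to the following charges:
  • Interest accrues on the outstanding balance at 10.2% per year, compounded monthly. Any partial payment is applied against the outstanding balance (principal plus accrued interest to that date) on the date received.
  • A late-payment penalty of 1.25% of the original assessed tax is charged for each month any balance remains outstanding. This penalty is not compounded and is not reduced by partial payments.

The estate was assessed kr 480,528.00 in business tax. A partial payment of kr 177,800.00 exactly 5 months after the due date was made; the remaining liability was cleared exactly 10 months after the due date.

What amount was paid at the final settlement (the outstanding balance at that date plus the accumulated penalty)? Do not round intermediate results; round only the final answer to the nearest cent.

kr 397,551.08

Monthly rate = 10.2% ÷ 12 = 0.85%
Balance at month 5: kr 480,528.0000 × (1 + 0.0085)^5 = kr 501,300.5851…
After kr 177,800.00 payment: kr 501,300.5851… − kr 177,800.00 = kr 323,500.5851…
Balance at month 10: kr 323,500.5851… × (1 + 0.0085)^5 = kr 337,485.0843…
Penalty: 10 × 1.25% × kr 480,528.00 = kr 60,066.00
Final settlement = outstanding balance + penalty = kr 337,485.0843… + kr 60,066.00 = kr 397,551.08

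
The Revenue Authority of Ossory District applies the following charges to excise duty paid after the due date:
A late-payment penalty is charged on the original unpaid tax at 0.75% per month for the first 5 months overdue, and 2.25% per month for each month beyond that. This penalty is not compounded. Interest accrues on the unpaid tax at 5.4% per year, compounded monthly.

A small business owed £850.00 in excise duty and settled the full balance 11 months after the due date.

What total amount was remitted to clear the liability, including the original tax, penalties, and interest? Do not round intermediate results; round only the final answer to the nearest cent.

Penalty, months 1–5: 5 × 0.75% × £850.00 = £31.88…
Penalty, months 6–11: 6 × 2.25% × £850.00 = £114.75
Interest (5.4%/yr ÷ 12 = 0.45%/month): £850.00 × ((1 + 0.0045)^11 − 1) = £43.0346…
Total = £850.00 + £146.6250 + £43.0346… = £1,039.66

£1,039.66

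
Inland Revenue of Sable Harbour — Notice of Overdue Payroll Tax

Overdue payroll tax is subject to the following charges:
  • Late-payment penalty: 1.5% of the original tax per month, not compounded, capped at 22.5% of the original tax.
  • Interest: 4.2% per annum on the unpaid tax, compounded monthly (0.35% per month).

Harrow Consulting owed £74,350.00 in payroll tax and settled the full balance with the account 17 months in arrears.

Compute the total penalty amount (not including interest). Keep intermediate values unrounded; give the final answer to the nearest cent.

£16,728.75

Penalty (uncapped): 17 × 1.5% × £74,350.00 = £18,959.25; cap = 22.5% × £74,350.00 = £16,728.75 → penalty = £16,728.75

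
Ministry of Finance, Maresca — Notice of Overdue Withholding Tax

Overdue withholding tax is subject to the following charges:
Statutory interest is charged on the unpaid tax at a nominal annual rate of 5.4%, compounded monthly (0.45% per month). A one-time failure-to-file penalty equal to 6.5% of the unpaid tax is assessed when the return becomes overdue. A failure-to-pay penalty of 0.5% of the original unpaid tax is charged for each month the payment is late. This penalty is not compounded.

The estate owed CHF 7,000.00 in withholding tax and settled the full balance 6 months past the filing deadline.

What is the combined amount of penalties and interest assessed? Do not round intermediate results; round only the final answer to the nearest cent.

Failure-to-file penalty: 6.5% × CHF 7,000.00 = CHF 455.00
Failure-to-pay penalty = 0.5% × CHF 7,000.00 × 6 mo = CHF 210.00
Interest: CHF 7,000.00 × ((1 + 0.0045)^6 − 1) = CHF 7,000.00 × 0.0273056… = CHF 191.1391…
Penalties + interest = CHF 665.0000 + CHF 191.1391… = CHF 856.14

CHF 856.14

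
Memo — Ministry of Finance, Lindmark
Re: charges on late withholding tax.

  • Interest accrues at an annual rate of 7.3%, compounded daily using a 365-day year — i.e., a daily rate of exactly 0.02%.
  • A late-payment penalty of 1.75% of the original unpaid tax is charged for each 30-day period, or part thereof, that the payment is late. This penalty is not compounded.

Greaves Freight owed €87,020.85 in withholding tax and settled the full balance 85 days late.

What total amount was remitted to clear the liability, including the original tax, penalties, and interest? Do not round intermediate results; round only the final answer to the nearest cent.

Penalty periods: ⌈85/30⌉ = 3; penalty = 3 × 1.75% × €87,020.85 = €4,568.59…
Interest: €87,020.85 × ((1 + 0.0002)^85 − 1) = €87,020.85 × 0.01714359… = €1,491.8501…
Total = €87,020.85 + €4,568.5946… + €1,491.8501… = €93,081.29

€93,081.29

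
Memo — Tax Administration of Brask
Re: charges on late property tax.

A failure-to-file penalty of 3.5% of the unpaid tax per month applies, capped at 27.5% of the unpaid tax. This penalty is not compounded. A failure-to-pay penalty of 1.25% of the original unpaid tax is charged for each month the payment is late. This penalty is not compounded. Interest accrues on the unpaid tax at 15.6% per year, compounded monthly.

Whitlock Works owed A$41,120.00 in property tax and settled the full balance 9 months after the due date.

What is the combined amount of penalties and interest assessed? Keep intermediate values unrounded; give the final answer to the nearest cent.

Failure-to-file: 9 × 3.5% × A$41,120.00 = A$12,952.80, capped at 27.5% × A$41,120.00 = A$11,308.00
Failure-to-pay penalty = 1.25% × A$41,120.00 × 9 mo = A$4,626.00
Interest (15.6%/yr ÷ 12 = 1.3%/month): A$41,120.00 × ((1 + 0.013)^9 − 1) = A$5,068.9526…
Penalties + interest = A$15,934.0000 + A$5,068.9526… = A$21,002.95

A$21,002.95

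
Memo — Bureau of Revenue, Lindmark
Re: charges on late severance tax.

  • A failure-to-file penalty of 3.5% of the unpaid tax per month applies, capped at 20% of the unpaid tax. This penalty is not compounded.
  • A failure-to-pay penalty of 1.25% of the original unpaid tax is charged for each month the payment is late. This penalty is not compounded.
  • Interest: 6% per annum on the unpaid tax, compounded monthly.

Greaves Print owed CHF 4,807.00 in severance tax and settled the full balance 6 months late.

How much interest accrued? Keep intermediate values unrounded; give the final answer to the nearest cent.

CHF 146.02

Interest (6%/yr ÷ 12 = 0.5%/month): CHF 4,807.00 × ((1 + 0.005)^6 − 1) = CHF 146.0247…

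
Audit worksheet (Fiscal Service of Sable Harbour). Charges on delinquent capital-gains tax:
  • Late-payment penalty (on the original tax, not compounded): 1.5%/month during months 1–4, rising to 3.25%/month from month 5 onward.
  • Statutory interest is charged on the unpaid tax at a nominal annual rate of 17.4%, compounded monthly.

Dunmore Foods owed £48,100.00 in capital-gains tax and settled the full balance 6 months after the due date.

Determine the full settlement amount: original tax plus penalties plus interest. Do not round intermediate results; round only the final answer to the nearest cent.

Penalty, months 1–4: 4 × 1.5% × £48,100.00 = £2,886.00
Penalty, months 5–6: 2 × 3.25% × £48,100.00 = £3,126.50
Interest (17.4%/yr ÷ 12 = 1.45%/month): £48,100.00 × ((1 + 0.0145)^6 − 1) = £4,339.3602…
Total = £48,100.00 + £6,012.5000 + £4,339.3602… = £58,451.86

£58,451.86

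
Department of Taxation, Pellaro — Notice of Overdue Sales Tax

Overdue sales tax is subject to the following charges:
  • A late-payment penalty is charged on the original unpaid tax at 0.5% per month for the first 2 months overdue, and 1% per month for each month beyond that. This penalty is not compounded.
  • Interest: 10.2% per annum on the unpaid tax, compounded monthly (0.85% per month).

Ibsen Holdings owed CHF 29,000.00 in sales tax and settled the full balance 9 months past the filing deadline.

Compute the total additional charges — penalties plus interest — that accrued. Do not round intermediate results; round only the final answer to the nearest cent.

CHF 4,615.44

Penalty, months 1–2: 2 × 0.5% × CHF 29,000.00 = CHF 290.00
Penalty, months 3–9: 7 × 1% × CHF 29,000.00 = CHF 2,030.00
Interest: CHF 29,000.00 × ((1 + 0.0085)^9 − 1) = CHF 29,000.00 × 0.0791532… = CHF 2,295.4442…
Penalties + interest = CHF 2,320.0000 + CHF 2,295.4442… = CHF 4,615.44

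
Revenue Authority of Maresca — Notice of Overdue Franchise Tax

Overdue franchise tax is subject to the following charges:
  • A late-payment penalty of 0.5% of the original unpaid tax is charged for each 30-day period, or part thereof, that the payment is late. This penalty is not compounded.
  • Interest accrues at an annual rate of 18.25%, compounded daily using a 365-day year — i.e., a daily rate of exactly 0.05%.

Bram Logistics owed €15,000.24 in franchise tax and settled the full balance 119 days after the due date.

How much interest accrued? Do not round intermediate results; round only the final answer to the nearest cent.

€919.36

Interest: €15,000.24 × ((1 + 0.0005)^119 − 1) = €15,000.24 × 0.06128998… = €919.3644…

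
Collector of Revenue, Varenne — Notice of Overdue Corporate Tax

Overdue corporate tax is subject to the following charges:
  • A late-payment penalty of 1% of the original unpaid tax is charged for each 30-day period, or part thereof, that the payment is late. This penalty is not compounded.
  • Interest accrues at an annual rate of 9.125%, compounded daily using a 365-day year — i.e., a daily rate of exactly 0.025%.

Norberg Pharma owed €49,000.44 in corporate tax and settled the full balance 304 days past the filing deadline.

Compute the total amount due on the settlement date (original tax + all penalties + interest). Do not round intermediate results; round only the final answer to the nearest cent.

€58,259.19

Penalty periods: ⌈304/30⌉ = 11; penalty = 11 × 1% × €49,000.44 = €5,390.05…
Interest: €49,000.44 × ((1 + 0.00025)^304 − 1) = €49,000.44 × 0.07895233… = €3,868.6987…
Total = €49,000.44 + €5,390.0484 + €3,868.6987… = €58,259.19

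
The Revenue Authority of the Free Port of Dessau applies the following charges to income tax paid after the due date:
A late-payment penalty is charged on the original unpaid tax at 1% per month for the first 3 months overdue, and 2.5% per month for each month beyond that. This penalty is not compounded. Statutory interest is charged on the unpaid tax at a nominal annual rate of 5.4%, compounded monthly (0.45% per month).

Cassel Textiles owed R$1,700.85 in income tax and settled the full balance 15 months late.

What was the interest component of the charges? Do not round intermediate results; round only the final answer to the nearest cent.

R$118.50

Interest: R$1,700.85 × ((1 + 0.0045)^15 − 1) = R$1,700.85 × 0.0696683… = R$118.4953…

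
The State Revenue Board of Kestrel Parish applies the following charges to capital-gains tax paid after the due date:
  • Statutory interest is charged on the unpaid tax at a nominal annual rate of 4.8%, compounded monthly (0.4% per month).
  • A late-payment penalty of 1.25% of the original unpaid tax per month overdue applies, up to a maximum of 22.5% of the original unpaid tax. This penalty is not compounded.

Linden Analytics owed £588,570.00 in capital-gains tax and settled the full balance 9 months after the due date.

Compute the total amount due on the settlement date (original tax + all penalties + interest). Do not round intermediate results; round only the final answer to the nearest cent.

Penalty: 9 × 1.25% × £588,570.00 = £66,214.13… (below the 22.5% cap of £132,428.25)
Interest: £588,570.00 × ((1 + 0.004)^9 − 1) = £588,570.00 × 0.0365814… = £21,530.7195…
Total = £588,570.00 + £66,214.1250 + £21,530.7195… = £676,314.84

£676,314.84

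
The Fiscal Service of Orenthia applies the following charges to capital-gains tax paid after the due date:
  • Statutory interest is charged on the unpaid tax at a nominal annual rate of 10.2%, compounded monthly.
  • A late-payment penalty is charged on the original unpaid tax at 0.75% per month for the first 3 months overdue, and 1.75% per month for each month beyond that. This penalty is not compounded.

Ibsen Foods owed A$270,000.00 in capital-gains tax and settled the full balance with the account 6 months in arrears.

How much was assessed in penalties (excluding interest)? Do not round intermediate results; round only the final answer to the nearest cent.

Penalty, months 1–3: 3 × 0.75% × A$270,000.00 = A$6,075.00
Penalty, months 4–6: 3 × 1.75% × A$270,000.00 = A$14,175.00
Total penalty = A$6,075.00 + A$14,175.00 = A$20,250.00

A$20,250.00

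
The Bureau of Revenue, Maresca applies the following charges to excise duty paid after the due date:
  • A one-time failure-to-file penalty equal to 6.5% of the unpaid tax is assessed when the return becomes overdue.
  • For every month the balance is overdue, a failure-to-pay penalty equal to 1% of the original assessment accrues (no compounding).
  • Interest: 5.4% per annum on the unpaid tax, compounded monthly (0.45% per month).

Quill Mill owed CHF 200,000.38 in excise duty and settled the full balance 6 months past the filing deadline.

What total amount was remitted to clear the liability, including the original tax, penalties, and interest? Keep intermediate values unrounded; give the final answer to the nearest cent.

CHF 230,461.55

Failure-to-file penalty: 6.5% × CHF 200,000.38 = CHF 13,000.02…
Failure-to-pay penalty: 6 × 1% × CHF 200,000.38 = CHF 12,000.02…
Interest: CHF 200,000.38 × ((1 + 0.0045)^6 − 1) = CHF 200,000.38 × 0.0273056… = CHF 5,461.1261…
Total = CHF 200,000.38 + CHF 25,000.0475 + CHF 5,461.1261… = CHF 230,461.55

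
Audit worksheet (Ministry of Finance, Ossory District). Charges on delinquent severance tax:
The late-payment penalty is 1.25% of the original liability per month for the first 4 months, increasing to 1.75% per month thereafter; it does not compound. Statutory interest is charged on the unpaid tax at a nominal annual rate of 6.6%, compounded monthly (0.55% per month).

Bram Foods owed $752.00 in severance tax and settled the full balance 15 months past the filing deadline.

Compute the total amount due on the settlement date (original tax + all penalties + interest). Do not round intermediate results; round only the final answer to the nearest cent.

$998.85

Penalty, months 1–4: 4 × 1.25% × $752.00 = $37.60
Penalty, months 5–15: 11 × 1.75% × $752.00 = $144.76
Interest: $752.00 × ((1 + 0.0055)^15 − 1) = $752.00 × 0.0857532… = $64.4864…
Total = $752.00 + $182.3600 + $64.4864… = $998.85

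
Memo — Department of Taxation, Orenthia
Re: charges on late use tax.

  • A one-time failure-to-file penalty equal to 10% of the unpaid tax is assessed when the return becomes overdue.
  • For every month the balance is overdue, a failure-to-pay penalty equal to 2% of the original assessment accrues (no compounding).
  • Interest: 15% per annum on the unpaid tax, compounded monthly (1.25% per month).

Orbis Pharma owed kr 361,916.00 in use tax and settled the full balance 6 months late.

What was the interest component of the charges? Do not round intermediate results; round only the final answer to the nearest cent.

kr 28,006.21

Interest: kr 361,916.00 × ((1 + 0.0125)^6 − 1) = kr 361,916.00 × 0.0773832… = kr 28,006.2112…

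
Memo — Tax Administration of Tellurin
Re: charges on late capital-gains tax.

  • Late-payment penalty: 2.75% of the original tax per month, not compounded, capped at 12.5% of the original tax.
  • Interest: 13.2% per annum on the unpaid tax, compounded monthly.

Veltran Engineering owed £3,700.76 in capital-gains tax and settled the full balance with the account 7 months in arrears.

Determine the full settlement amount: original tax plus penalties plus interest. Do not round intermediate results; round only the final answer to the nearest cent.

Penalty (uncapped): 7 × 2.75% × £3,700.76 = £712.40…; cap = 12.5% × £3,700.76 = £462.60… → penalty = £462.60…
Interest (13.2%/yr ÷ 12 = 1.1%/month): £3,700.76 × ((1 + 0.011)^7 − 1) = £294.5365…
Total = £3,700.76 + £462.5950 + £294.5365… = £4,457.89

£4,457.89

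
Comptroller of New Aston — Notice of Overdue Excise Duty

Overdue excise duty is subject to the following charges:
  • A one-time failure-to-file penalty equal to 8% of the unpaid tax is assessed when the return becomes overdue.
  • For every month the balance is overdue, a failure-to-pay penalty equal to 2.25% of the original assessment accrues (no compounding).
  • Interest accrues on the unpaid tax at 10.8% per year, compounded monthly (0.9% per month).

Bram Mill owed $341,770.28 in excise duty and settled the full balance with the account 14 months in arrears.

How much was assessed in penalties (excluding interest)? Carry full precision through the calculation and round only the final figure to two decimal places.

$134,999.26

Failure-to-file penalty: 8% × $341,770.28 = $27,341.62…
Failure-to-pay penalty = 2.25% × $341,770.28 × 14 mo = $107,657.64…
Total penalty = $27,341.62… + $107,657.64… = $134,999.26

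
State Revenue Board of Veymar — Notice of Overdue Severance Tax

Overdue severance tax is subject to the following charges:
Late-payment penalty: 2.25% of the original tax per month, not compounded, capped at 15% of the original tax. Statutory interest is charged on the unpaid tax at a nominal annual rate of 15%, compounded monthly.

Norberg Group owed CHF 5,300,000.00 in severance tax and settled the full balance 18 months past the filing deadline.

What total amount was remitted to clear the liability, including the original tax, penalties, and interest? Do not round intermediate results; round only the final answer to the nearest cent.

CHF 7,423,060.19

Penalty (uncapped): 18 × 2.25% × CHF 5,300,000.00 = CHF 2,146,500.00; cap = 15% × CHF 5,300,000.00 = CHF 795,000.00 → penalty = CHF 795,000.00
Interest (15%/yr ÷ 12 = 1.25%/month): CHF 5,300,000.00 × ((1 + 0.0125)^18 − 1) = CHF 1,328,060.1889…
Total = CHF 5,300,000.00 + CHF 795,000.0000 + CHF 1,328,060.1889… = CHF 7,423,060.19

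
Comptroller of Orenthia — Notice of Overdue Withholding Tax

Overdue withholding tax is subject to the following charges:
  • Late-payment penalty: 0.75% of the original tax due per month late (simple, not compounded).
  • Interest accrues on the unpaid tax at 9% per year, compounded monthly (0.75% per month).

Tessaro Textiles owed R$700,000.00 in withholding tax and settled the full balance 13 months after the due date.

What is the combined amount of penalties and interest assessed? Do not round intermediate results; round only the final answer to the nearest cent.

R$139,657.31

Late-payment penalty = 0.75% × R$700,000.00 × 13 mo = R$68,250.00
Interest: R$700,000.00 × ((1 + 0.0075)^13 − 1) = R$700,000.00 × 0.1020104… = R$71,407.3146…
Penalties + interest = R$68,250.0000 + R$71,407.3146… = R$139,657.31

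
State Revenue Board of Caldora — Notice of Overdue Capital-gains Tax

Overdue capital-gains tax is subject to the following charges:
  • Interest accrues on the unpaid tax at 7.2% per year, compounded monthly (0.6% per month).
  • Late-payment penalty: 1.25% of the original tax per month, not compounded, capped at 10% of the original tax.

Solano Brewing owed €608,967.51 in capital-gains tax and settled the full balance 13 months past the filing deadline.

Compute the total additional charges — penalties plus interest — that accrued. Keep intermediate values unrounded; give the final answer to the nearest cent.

€110,144.39

Penalty (uncapped): 13 × 1.25% × €608,967.51 = €98,957.22…; cap = 10% × €608,967.51 = €60,896.75… → penalty = €60,896.75…
Interest: €608,967.51 × ((1 + 0.006)^13 − 1) = €608,967.51 × 0.0808707… = €49,247.6366…
Penalties + interest = €60,896.7510 + €49,247.6366… = €110,144.39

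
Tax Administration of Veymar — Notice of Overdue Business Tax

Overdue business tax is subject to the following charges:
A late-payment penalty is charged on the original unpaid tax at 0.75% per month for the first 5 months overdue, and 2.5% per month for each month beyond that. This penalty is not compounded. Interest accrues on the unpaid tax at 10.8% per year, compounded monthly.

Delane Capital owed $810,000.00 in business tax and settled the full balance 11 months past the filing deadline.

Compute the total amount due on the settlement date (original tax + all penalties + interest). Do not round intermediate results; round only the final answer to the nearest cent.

Penalty, months 1–5: 5 × 0.75% × $810,000.00 = $30,375.00
Penalty, months 6–11: 6 × 2.5% × $810,000.00 = $121,500.00
Interest (10.8%/yr ÷ 12 = 0.9%/month): $810,000.00 × ((1 + 0.009)^11 − 1) = $83,897.7569…
Total = $810,000.00 + $151,875.0000 + $83,897.7569… = $1,045,772.76

$1,045,772.76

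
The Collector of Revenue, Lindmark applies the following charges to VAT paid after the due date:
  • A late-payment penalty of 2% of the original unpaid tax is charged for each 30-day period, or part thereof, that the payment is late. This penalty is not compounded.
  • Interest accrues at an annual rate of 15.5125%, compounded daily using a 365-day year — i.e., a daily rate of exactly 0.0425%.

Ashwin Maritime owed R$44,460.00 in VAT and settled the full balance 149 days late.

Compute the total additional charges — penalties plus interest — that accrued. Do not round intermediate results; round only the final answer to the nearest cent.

R$7,351.85

Penalty periods: ⌈149/30⌉ = 5; penalty = 5 × 2% × R$44,460.00 = R$4,446.00
Interest: R$44,460.00 × ((1 + 0.000425)^149 − 1) = R$44,460.00 × 0.06535870… = R$2,905.8477…
Penalties + interest = R$4,446.0000 + R$2,905.8477… = R$7,351.85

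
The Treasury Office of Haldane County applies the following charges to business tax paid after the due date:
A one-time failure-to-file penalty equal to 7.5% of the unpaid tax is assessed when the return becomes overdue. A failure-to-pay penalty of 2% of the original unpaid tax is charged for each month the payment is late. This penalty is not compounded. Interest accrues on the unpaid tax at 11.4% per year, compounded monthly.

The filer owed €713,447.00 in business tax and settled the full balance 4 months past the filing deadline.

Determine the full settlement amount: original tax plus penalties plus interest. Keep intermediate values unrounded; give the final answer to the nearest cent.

Failure-to-file penalty: 7.5% × €713,447.00 = €53,508.53…
Failure-to-pay penalty: 4 × 2% × €713,447.00 = €57,075.76
Interest (11.4%/yr ÷ 12 = 0.95%/month): €713,447.00 × ((1 + 0.0095)^4 − 1) = €27,499.7701…
Total = €713,447.00 + €110,584.2850 + €27,499.7701… = €851,531.06

€851,531.06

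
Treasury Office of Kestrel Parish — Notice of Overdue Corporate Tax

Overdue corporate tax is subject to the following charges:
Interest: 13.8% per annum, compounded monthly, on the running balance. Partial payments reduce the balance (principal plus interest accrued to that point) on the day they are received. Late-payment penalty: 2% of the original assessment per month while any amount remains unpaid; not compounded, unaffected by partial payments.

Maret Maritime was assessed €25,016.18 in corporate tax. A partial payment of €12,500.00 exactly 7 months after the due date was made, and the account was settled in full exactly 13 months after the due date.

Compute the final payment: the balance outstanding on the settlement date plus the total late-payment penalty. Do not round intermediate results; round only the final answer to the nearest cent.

€22,141.88

Monthly rate = 13.8% ÷ 12 = 1.15%
Balance at month 7: €25,016.1800 × (1 + 0.0115)^7 = €27,100.8057…
After €12,500.00 payment: €27,100.8057… − €12,500.00 = €14,600.8057…
Balance at month 13: €14,600.8057… × (1 + 0.0115)^6 = €15,637.6736…
Penalty: 13 × 2% × €25,016.18 = €6,504.21…
Final settlement = outstanding balance + penalty = €15,637.6736… + €6,504.21… = €22,141.88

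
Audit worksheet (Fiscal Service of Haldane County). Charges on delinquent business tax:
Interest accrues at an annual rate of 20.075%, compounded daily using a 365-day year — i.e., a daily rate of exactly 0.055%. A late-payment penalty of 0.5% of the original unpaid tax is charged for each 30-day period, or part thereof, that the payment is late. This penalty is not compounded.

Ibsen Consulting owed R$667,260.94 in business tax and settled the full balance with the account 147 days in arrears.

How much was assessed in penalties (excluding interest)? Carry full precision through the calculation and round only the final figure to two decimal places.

Penalty periods: ⌈147/30⌉ = 5; penalty = 5 × 0.5% × R$667,260.94 = R$16,681.52…

R$16,681.52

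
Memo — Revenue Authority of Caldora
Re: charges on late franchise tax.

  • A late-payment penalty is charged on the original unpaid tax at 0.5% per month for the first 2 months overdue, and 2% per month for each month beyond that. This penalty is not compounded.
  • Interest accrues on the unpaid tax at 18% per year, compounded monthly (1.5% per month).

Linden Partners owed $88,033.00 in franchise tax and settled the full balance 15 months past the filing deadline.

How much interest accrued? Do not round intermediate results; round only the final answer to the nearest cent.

Interest: $88,033.00 × ((1 + 0.015)^15 − 1) = $88,033.00 × 0.2502321… = $22,028.6795…

$22,028.68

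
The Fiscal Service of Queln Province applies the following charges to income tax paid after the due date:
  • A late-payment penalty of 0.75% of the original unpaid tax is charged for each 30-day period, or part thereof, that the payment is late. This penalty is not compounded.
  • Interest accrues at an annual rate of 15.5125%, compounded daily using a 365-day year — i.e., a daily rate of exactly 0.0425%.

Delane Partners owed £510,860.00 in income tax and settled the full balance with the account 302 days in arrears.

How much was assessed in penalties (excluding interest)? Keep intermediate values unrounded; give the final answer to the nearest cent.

Penalty periods: ⌈302/30⌉ = 11; penalty = 11 × 0.75% × £510,860.00 = £42,145.95

£42,145.95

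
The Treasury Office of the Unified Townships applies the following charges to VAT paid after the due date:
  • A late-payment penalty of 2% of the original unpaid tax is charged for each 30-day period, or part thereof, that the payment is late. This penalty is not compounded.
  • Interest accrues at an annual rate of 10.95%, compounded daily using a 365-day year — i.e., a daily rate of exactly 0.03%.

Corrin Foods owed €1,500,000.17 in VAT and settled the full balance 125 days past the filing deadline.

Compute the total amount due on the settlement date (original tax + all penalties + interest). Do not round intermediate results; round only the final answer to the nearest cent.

€1,707,309.43

Penalty periods: ⌈125/30⌉ = 5; penalty = 5 × 2% × €1,500,000.17 = €150,000.02…
Interest: €1,500,000.17 × ((1 + 0.0003)^125 − 1) = €1,500,000.17 × 0.03820616… = €57,309.2440…
Total = €1,500,000.17 + €150,000.0170 + €57,309.2440… = €1,707,309.43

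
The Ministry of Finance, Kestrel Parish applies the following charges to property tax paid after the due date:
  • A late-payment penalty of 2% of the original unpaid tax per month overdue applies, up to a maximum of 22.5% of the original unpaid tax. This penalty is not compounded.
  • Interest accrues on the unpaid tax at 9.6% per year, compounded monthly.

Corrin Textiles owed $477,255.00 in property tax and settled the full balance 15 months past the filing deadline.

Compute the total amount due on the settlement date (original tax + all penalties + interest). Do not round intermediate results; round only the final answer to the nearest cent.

$645,229.03

Penalty (uncapped): 15 × 2% × $477,255.00 = $143,176.50; cap = 22.5% × $477,255.00 = $107,382.38… → penalty = $107,382.38…
Interest (9.6%/yr ÷ 12 = 0.8%/month): $477,255.00 × ((1 + 0.008)^15 − 1) = $60,591.6509…
Total = $477,255.00 + $107,382.3750 + $60,591.6509… = $645,229.03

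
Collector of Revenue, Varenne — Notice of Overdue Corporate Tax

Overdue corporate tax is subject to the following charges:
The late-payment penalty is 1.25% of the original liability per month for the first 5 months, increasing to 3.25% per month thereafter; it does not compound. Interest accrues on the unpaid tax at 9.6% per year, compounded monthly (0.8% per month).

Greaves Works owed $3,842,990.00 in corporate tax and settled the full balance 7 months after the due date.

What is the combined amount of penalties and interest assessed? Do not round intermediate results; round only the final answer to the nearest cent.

$710,423.06

Penalty, months 1–5: 5 × 1.25% × $3,842,990.00 = $240,186.88…
Penalty, months 6–7: 2 × 3.25% × $3,842,990.00 = $249,794.35
Interest: $3,842,990.00 × ((1 + 0.008)^7 − 1) = $3,842,990.00 × 0.0573621… = $220,441.8385…
Penalties + interest = $489,981.2250 + $220,441.8385… = $710,423.06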